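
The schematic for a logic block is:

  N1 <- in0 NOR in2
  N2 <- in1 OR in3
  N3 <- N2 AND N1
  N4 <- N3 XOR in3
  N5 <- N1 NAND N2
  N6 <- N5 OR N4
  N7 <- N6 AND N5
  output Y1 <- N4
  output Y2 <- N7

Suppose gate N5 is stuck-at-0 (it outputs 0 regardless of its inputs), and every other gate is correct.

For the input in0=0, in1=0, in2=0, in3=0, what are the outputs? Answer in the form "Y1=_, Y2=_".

Y1=0, Y2=0

Propagate with N5 forced: N1=1, N2=0, N3=0, N4=0, N5=0 [stuck-at-0], N6=0, N7=0.
So the outputs are Y1=0, Y2=0. (Without the fault they would be Y1=0, Y2=1.)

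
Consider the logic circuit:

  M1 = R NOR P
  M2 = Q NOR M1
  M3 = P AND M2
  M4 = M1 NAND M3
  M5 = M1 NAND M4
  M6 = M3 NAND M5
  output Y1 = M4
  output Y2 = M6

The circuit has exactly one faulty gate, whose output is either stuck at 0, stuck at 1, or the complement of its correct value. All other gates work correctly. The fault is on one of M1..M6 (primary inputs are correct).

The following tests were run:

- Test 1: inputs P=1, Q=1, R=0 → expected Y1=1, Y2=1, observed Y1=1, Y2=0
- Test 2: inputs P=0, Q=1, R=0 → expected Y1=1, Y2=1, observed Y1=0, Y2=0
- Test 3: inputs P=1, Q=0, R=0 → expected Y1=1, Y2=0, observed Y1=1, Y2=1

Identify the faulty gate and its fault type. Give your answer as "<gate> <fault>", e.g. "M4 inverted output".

Fault-free values for test 1 (P=1, Q=1, R=0): M1=0, M2=0, M3=0, M4=1, M5=1, M6=1, giving Y1=1, Y2=1. Observed Y1=1, Y2=0.
Test 1: faults giving observed Y1=1, Y2=0 are {M2 stuck-at-1, M2 inverted output, M3 stuck-at-1, M3 inverted output, M6 stuck-at-0, M6 inverted output}.
Test 2 (P=0, Q=1, R=0): fault-free M1=1, M2=0, M3=0, M4=1, M5=0, M6=1 → Y1=1, Y2=1; observed Y1=0, Y2=0. Eliminates M2 stuck-at-1, M2 inverted output, M6 stuck-at-0, M6 inverted output.
Test 3 (P=1, Q=0, R=0): fault-free M1=0, M2=1, M3=1, M4=1, M5=1, M6=0 → Y1=1, Y2=0; observed Y1=1, Y2=1. Eliminates M3 stuck-at-1.
Only M3 inverted output is consistent with every test.

M3 inverted output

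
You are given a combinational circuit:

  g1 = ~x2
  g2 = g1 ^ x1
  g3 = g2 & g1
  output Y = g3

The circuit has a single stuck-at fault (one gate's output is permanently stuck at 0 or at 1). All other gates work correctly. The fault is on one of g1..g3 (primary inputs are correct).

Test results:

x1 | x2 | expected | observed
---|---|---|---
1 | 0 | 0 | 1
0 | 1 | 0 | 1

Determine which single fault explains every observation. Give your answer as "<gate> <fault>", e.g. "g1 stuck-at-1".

Fault-free values for test 1 (x1=1, x2=0): g1=1, g2=0, g3=0, giving Y=0. Observed 1.
Test 1: faults giving observed 1 are {g2 stuck-at-1, g3 stuck-at-1}.
Test 2 (x1=0, x2=1): fault-free g1=0, g2=0, g3=0 → 0; observed 1. Eliminates g2 stuck-at-1.
Only g3 stuck-at-1 is consistent with every test.

g3 stuck-at-1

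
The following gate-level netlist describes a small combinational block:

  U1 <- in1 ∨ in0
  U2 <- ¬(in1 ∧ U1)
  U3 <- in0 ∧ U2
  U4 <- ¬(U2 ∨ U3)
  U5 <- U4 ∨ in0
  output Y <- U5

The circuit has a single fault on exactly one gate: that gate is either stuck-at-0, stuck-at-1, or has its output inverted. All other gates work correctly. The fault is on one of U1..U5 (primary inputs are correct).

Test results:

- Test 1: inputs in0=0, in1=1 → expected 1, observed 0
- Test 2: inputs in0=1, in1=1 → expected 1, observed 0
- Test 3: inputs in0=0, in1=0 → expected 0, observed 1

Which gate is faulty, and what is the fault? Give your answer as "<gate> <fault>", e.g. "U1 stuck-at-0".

Fault-free values for test 1 (in0=0, in1=1): U1=1, U2=0, U3=0, U4=1, U5=1, giving Y=1. Observed 0.
Test 1: faults giving observed 0 are {U1 stuck-at-0, U1 inverted output, U2 stuck-at-1, U2 inverted output, U3 stuck-at-1, U3 inverted output, U4 stuck-at-0, U4 inverted output, U5 stuck-at-0, U5 inverted output}.
Test 2 (in0=1, in1=1): fault-free U1=1, U2=0, U3=0, U4=1, U5=1 → 1; observed 0. Eliminates U1 stuck-at-0, U1 inverted output, U2 stuck-at-1, U2 inverted output, U3 stuck-at-1, U3 inverted output, U4 stuck-at-0, U4 inverted output.
Test 3 (in0=0, in1=0): fault-free U1=0, U2=1, U3=0, U4=0, U5=0 → 0; observed 1. Eliminates U5 stuck-at-0.
Only U5 inverted output is consistent with every test.

U5 inverted output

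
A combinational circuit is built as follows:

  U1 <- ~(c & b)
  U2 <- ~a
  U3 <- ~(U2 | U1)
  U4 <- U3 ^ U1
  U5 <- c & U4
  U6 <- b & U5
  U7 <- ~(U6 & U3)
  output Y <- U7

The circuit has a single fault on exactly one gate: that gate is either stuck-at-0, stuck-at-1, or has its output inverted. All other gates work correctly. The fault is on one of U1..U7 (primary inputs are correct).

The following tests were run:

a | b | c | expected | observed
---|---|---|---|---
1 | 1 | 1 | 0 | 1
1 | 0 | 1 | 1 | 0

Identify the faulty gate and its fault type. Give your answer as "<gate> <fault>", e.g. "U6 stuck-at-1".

Fault-free values for test 1 (a=1, b=1, c=1): U1=0, U2=0, U3=1, U4=1, U5=1, U6=1, U7=0, giving Y=0. Observed 1.
Test 1: faults giving observed 1 are {U1 stuck-at-1, U1 inverted output, U2 stuck-at-1, U2 inverted output, U3 stuck-at-0, U3 inverted output, U4 stuck-at-0, U4 inverted output, U5 stuck-at-0, U5 inverted output, U6 stuck-at-0, U6 inverted output, U7 stuck-at-1, U7 inverted output}.
Test 2 (a=1, b=0, c=1): fault-free U1=1, U2=0, U3=0, U4=1, U5=1, U6=0, U7=1 → 1; observed 0. Eliminates U1 stuck-at-1, U1 inverted output, U2 stuck-at-1, U2 inverted output, U3 stuck-at-0, U3 inverted output, U4 stuck-at-0, U4 inverted output, U5 stuck-at-0, U5 inverted output, U6 stuck-at-0, U6 inverted output, U7 stuck-at-1.
Only U7 inverted output is consistent with every test.

U7 inverted output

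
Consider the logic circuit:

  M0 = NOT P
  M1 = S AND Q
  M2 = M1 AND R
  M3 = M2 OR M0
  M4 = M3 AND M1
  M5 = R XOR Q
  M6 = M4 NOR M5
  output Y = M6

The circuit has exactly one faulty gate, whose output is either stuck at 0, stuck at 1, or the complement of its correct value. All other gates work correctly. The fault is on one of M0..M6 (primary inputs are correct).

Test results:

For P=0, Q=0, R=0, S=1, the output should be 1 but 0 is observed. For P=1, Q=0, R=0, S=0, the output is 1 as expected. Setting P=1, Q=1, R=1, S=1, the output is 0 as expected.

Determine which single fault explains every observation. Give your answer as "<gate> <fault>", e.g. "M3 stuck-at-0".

Fault-free values for test 1 (P=0, Q=0, R=0, S=1): M0=1, M1=0, M2=0, M3=1, M4=0, M5=0, M6=1, giving Y=1. Observed 0.
Test 1: faults giving observed 0 are {M1 stuck-at-1, M1 inverted output, M4 stuck-at-1, M4 inverted output, M5 stuck-at-1, M5 inverted output, M6 stuck-at-0, M6 inverted output}.
Test 2 (P=1, Q=0, R=0, S=0): fault-free M0=0, M1=0, M2=0, M3=0, M4=0, M5=0, M6=1 → 1; observed 1. Eliminates M4 stuck-at-1, M4 inverted output, M5 stuck-at-1, M5 inverted output, M6 stuck-at-0, M6 inverted output.
Test 3 (P=1, Q=1, R=1, S=1): fault-free M0=0, M1=1, M2=1, M3=1, M4=1, M5=0, M6=0 → 0; observed 0. Eliminates M1 inverted output.
Only M1 stuck-at-1 is consistent with every test.

M1 stuck-at-1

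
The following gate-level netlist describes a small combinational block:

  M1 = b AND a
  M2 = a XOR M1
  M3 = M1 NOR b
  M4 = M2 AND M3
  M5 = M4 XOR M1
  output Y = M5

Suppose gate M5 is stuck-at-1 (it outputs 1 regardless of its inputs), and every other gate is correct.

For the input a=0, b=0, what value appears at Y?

Propagate with M5 forced: M1=0, M2=0, M3=1, M4=0, M5=1 [stuck-at-1].
So Y = 1. (Without the fault it would be 0.)

1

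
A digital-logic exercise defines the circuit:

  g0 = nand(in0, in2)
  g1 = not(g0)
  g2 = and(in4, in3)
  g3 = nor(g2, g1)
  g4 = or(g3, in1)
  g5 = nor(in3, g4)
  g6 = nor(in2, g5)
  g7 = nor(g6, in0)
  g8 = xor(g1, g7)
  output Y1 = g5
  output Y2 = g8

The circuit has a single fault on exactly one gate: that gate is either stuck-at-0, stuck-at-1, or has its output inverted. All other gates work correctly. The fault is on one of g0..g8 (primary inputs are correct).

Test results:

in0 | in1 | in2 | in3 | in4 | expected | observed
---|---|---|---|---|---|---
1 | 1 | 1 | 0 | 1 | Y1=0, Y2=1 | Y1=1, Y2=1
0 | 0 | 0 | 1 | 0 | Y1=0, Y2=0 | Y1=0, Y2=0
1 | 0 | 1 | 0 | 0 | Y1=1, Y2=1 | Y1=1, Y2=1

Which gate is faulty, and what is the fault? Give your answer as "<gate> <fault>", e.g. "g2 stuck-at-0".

Fault-free values for test 1 (in0=1, in1=1, in2=1, in3=0, in4=1): g0=0, g1=1, g2=0, g3=0, g4=1, g5=0, g6=0, g7=0, g8=1, giving Y1=0, Y2=1. Observed Y1=1, Y2=1.
Test 1: faults giving observed Y1=1, Y2=1 are {g4 stuck-at-0, g4 inverted output, g5 stuck-at-1, g5 inverted output}.
Test 2 (in0=0, in1=0, in2=0, in3=1, in4=0): fault-free g0=1, g1=0, g2=0, g3=1, g4=1, g5=0, g6=1, g7=0, g8=0 → Y1=0, Y2=0; observed Y1=0, Y2=0. Eliminates g5 stuck-at-1, g5 inverted output.
Test 3 (in0=1, in1=0, in2=1, in3=0, in4=0): fault-free g0=0, g1=1, g2=0, g3=0, g4=0, g5=1, g6=0, g7=0, g8=1 → Y1=1, Y2=1; observed Y1=1, Y2=1. Eliminates g4 inverted output.
Only g4 stuck-at-0 is consistent with every test.

g4 stuck-at-0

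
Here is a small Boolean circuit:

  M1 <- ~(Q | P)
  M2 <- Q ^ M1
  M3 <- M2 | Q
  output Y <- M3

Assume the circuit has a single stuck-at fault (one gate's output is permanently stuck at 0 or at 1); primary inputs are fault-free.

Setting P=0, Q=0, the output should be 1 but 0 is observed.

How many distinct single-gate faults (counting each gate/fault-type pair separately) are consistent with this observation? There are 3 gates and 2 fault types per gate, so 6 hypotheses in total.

3

Fault-free: M1=1, M2=1, M3=1 → 1. Observed 0.
  M1 stuck-at-0: output 0 ✓
  M1 stuck-at-1: output 1 ✗
  M2 stuck-at-0: output 0 ✓
  M2 stuck-at-1: output 1 ✗
  M3 stuck-at-0: output 0 ✓
  M3 stuck-at-1: output 1 ✗
Consistent faults: {M1 stuck-at-0, M2 stuck-at-0, M3 stuck-at-0} — 3 in all.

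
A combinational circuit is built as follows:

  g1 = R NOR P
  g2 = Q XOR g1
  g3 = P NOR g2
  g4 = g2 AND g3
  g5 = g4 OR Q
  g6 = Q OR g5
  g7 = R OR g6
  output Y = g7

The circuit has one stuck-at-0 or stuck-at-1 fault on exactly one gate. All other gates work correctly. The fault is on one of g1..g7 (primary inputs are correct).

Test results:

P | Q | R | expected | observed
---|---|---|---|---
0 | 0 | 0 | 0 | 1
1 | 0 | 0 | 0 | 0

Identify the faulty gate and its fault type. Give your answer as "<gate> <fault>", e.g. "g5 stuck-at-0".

g3 stuck-at-1

Fault-free values for test 1 (P=0, Q=0, R=0): g1=1, g2=1, g3=0, g4=0, g5=0, g6=0, g7=0, giving Y=0. Observed 1.
Test 1: faults giving observed 1 are {g3 stuck-at-1, g4 stuck-at-1, g5 stuck-at-1, g6 stuck-at-1, g7 stuck-at-1}.
Test 2 (P=1, Q=0, R=0): fault-free g1=0, g2=0, g3=0, g4=0, g5=0, g6=0, g7=0 → 0; observed 0. Eliminates g4 stuck-at-1, g5 stuck-at-1, g6 stuck-at-1, g7 stuck-at-1.
Only g3 stuck-at-1 is consistent with every test.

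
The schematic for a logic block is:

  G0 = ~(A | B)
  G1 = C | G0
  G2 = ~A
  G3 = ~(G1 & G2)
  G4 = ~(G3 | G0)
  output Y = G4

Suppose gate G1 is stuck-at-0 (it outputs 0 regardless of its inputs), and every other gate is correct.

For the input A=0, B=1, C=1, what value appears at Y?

Propagate with G1 forced: G0=0, G1=0 [stuck-at-0], G2=1, G3=1, G4=0.
So Y = 0. (Without the fault it would be 1.)

0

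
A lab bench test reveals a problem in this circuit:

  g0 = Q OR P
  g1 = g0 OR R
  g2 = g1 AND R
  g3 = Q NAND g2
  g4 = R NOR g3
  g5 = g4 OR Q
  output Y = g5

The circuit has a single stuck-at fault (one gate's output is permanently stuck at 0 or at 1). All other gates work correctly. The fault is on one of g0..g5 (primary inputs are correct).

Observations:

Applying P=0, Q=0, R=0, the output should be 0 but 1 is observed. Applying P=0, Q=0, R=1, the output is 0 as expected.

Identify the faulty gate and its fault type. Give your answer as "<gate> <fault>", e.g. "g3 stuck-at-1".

g3 stuck-at-0

Fault-free values for test 1 (P=0, Q=0, R=0): g0=0, g1=0, g2=0, g3=1, g4=0, g5=0, giving Y=0. Observed 1.
Test 1: faults giving observed 1 are {g3 stuck-at-0, g4 stuck-at-1, g5 stuck-at-1}.
Test 2 (P=0, Q=0, R=1): fault-free g0=0, g1=1, g2=1, g3=1, g4=0, g5=0 → 0; observed 0. Eliminates g4 stuck-at-1, g5 stuck-at-1.
Only g3 stuck-at-0 is consistent with every test.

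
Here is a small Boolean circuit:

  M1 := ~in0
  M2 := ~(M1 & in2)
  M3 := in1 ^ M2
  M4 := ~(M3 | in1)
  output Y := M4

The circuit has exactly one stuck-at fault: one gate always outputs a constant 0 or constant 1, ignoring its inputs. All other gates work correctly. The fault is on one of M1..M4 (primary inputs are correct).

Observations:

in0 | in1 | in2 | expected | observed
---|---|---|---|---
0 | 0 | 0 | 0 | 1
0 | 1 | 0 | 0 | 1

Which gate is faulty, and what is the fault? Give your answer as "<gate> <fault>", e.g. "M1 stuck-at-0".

Fault-free values for test 1 (in0=0, in1=0, in2=0): M1=1, M2=1, M3=1, M4=0, giving Y=0. Observed 1.
Test 1: faults giving observed 1 are {M2 stuck-at-0, M3 stuck-at-0, M4 stuck-at-1}.
Test 2 (in0=0, in1=1, in2=0): fault-free M1=1, M2=1, M3=0, M4=0 → 0; observed 1. Eliminates M2 stuck-at-0, M3 stuck-at-0.
Only M4 stuck-at-1 is consistent with every test.

M4 stuck-at-1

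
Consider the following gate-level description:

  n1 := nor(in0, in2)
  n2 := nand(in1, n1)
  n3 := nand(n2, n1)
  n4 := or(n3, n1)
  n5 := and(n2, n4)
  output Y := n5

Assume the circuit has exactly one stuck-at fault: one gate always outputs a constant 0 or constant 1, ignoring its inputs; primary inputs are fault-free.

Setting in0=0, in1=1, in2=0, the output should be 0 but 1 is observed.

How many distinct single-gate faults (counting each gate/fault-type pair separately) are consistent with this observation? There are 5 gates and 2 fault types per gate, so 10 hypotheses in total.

3

Fault-free: n1=1, n2=0, n3=1, n4=1, n5=0 → 0. Observed 1.
  n1 stuck-at-0: output 1 ✓
  n1 stuck-at-1: output 0 ✗
  n2 stuck-at-0: output 0 ✗
  n2 stuck-at-1: output 1 ✓
  n3 stuck-at-0: output 0 ✗
  n3 stuck-at-1: output 0 ✗
  n4 stuck-at-0: output 0 ✗
  n4 stuck-at-1: output 0 ✗
  n5 stuck-at-0: output 0 ✗
  n5 stuck-at-1: output 1 ✓
Consistent faults: {n1 stuck-at-0, n2 stuck-at-1, n5 stuck-at-1} — 3 in all.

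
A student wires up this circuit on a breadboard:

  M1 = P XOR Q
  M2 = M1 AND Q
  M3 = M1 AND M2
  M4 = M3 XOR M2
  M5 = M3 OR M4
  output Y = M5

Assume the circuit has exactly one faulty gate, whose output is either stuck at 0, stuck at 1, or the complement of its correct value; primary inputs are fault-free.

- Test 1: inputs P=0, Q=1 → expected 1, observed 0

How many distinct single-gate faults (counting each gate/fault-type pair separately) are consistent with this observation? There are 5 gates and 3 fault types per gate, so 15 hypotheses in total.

6

Fault-free: M1=1, M2=1, M3=1, M4=0, M5=1 → 1. Observed 0.
  M1: stuck-at-0, inverted output ✓; others ✗
  M2: stuck-at-0, inverted output ✓; others ✗
  M3: none of the 3 fault types match ✗
  M4: none of the 3 fault types match ✗
  M5: stuck-at-0, inverted output ✓; others ✗
Consistent faults: {M1 stuck-at-0, M1 inverted output, M2 stuck-at-0, M2 inverted output, M5 stuck-at-0, M5 inverted output} — 6 in all.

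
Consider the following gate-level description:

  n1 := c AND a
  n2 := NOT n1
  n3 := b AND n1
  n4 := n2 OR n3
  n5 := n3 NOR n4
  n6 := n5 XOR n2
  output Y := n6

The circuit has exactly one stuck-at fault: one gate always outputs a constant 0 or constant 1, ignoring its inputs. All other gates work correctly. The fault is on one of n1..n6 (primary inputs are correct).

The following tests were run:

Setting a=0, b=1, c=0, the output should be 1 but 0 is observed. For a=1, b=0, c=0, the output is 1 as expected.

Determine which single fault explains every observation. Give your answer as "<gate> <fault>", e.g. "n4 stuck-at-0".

Fault-free values for test 1 (a=0, b=1, c=0): n1=0, n2=1, n3=0, n4=1, n5=0, n6=1, giving Y=1. Observed 0.
Test 1: faults giving observed 0 are {n1 stuck-at-1, n4 stuck-at-0, n5 stuck-at-1, n6 stuck-at-0}.
Test 2 (a=1, b=0, c=0): fault-free n1=0, n2=1, n3=0, n4=1, n5=0, n6=1 → 1; observed 1. Eliminates n4 stuck-at-0, n5 stuck-at-1, n6 stuck-at-0.
Only n1 stuck-at-1 is consistent with every test.

n1 stuck-at-1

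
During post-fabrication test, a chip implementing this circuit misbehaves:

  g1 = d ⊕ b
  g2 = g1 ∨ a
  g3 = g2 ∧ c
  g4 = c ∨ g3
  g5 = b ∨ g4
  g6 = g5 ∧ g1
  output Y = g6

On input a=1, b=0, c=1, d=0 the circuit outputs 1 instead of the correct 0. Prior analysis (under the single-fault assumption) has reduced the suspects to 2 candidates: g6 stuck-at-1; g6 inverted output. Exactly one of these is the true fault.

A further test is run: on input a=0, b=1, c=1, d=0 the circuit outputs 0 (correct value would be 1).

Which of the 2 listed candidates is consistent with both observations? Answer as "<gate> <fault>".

g6 inverted output

Evaluate each candidate on input a=0, b=1, c=1, d=0:
  g6 stuck-at-1: g1=1, g2=1, g3=1, g4=1, g5=1, g6=1 [stuck-at-1] → 1 — eliminated
  g6 inverted output: g1=1, g2=1, g3=1, g4=1, g5=1, g6=0 [inverted output] → 0 — matches
Only g6 inverted output reproduces the observed 0.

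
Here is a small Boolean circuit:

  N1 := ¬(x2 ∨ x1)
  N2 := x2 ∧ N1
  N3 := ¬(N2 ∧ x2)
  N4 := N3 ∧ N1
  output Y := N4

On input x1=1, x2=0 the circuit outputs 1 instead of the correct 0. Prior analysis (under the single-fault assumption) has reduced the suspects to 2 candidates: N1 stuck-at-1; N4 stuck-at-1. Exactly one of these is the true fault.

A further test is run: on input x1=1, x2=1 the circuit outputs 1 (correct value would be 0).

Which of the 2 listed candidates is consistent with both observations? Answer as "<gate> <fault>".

N4 stuck-at-1

Evaluate each candidate on input x1=1, x2=1:
  N1 stuck-at-1: N1=1 [stuck-at-1], N2=1, N3=0, N4=0 → 0 — eliminated
  N4 stuck-at-1: N1=0, N2=0, N3=1, N4=1 [stuck-at-1] → 1 — matches
Only N4 stuck-at-1 reproduces the observed 1.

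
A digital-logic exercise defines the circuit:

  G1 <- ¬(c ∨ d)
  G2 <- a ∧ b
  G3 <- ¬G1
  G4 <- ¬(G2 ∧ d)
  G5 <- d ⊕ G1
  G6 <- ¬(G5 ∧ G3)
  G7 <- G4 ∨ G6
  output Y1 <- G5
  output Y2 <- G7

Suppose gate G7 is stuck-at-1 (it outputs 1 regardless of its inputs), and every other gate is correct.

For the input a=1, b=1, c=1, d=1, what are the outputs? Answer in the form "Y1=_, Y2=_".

Y1=1, Y2=1

Propagate with G7 forced: G1=0, G2=1, G3=1, G4=0, G5=1, G6=0, G7=1 [stuck-at-1].
So the outputs are Y1=1, Y2=1. (Without the fault they would be Y1=1, Y2=0.)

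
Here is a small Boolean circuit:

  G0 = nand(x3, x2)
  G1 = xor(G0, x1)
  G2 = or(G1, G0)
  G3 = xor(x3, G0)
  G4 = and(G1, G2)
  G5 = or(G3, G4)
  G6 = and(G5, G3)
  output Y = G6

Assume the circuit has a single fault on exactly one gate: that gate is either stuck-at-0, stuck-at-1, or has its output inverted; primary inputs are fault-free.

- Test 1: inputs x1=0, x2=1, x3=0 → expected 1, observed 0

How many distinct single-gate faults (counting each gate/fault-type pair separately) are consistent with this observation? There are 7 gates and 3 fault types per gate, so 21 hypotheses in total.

Fault-free: G0=1, G1=1, G2=1, G3=1, G4=1, G5=1, G6=1 → 1. Observed 0.
  G0: stuck-at-0, inverted output ✓; others ✗
  G1: none of the 3 fault types match ✗
  G2: none of the 3 fault types match ✗
  G3: stuck-at-0, inverted output ✓; others ✗
  G4: none of the 3 fault types match ✗
  G5: stuck-at-0, inverted output ✓; others ✗
  G6: stuck-at-0, inverted output ✓; others ✗
Consistent faults: {G0 stuck-at-0, G0 inverted output, G3 stuck-at-0, G3 inverted output, G5 stuck-at-0, G5 inverted output, G6 stuck-at-0, G6 inverted output} — 8 in all.

8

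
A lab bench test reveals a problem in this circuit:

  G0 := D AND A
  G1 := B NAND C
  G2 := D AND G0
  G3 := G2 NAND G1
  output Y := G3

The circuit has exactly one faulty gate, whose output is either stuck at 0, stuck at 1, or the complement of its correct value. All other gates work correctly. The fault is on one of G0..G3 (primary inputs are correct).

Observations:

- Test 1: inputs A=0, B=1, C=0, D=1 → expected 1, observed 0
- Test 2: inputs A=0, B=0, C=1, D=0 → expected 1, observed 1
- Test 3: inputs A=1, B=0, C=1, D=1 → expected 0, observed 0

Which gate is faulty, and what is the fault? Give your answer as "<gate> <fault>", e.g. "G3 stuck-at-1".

Fault-free values for test 1 (A=0, B=1, C=0, D=1): G0=0, G1=1, G2=0, G3=1, giving Y=1. Observed 0.
Test 1: faults giving observed 0 are {G0 stuck-at-1, G0 inverted output, G2 stuck-at-1, G2 inverted output, G3 stuck-at-0, G3 inverted output}.
Test 2 (A=0, B=0, C=1, D=0): fault-free G0=0, G1=1, G2=0, G3=1 → 1; observed 1. Eliminates G2 stuck-at-1, G2 inverted output, G3 stuck-at-0, G3 inverted output.
Test 3 (A=1, B=0, C=1, D=1): fault-free G0=1, G1=1, G2=1, G3=0 → 0; observed 0. Eliminates G0 inverted output.
Only G0 stuck-at-1 is consistent with every test.

G0 stuck-at-1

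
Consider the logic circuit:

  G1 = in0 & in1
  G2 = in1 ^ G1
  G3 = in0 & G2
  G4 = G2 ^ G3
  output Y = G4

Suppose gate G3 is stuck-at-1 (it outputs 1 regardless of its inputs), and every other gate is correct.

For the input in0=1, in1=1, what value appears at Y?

1

Propagate with G3 forced: G1=1, G2=0, G3=1 [stuck-at-1], G4=1.
So Y = 1. (Without the fault it would be 0.)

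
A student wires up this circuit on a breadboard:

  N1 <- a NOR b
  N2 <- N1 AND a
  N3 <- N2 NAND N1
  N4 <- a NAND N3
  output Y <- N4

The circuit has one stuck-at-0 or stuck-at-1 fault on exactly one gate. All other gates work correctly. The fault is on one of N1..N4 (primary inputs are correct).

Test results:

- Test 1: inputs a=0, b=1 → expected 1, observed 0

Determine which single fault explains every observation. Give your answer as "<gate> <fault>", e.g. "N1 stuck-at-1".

N4 stuck-at-0

Fault-free values for test 1 (a=0, b=1): N1=0, N2=0, N3=1, N4=1, giving Y=1. Observed 0.
Test 1: faults giving observed 0 are {N4 stuck-at-0}.
Only N4 stuck-at-0 is consistent with every test.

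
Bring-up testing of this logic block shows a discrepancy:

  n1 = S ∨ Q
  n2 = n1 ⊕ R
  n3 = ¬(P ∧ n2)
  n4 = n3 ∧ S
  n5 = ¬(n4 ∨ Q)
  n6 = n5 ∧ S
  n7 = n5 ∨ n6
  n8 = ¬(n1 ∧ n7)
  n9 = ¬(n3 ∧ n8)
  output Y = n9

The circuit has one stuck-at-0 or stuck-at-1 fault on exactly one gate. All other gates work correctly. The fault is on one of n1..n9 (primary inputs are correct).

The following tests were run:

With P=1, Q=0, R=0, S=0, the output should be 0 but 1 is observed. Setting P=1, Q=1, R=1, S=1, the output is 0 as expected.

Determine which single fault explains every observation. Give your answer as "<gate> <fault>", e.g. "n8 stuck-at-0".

Fault-free values for test 1 (P=1, Q=0, R=0, S=0): n1=0, n2=0, n3=1, n4=0, n5=1, n6=0, n7=1, n8=1, n9=0, giving Y=0. Observed 1.
Test 1: faults giving observed 1 are {n1 stuck-at-1, n2 stuck-at-1, n3 stuck-at-0, n8 stuck-at-0, n9 stuck-at-1}.
Test 2 (P=1, Q=1, R=1, S=1): fault-free n1=1, n2=0, n3=1, n4=1, n5=0, n6=0, n7=0, n8=1, n9=0 → 0; observed 0. Eliminates n2 stuck-at-1, n3 stuck-at-0, n8 stuck-at-0, n9 stuck-at-1.
Only n1 stuck-at-1 is consistent with every test.

n1 stuck-at-1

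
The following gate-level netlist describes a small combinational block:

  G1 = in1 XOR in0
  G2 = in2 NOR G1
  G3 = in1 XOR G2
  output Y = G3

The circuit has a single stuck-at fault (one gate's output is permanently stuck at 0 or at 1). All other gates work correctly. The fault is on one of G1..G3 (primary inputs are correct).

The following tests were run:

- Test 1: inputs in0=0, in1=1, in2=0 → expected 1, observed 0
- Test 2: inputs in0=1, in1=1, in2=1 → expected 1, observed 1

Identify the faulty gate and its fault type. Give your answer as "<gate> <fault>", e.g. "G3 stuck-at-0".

G1 stuck-at-0

Fault-free values for test 1 (in0=0, in1=1, in2=0): G1=1, G2=0, G3=1, giving Y=1. Observed 0.
Test 1: faults giving observed 0 are {G1 stuck-at-0, G2 stuck-at-1, G3 stuck-at-0}.
Test 2 (in0=1, in1=1, in2=1): fault-free G1=0, G2=0, G3=1 → 1; observed 1. Eliminates G2 stuck-at-1, G3 stuck-at-0.
Only G1 stuck-at-0 is consistent with every test.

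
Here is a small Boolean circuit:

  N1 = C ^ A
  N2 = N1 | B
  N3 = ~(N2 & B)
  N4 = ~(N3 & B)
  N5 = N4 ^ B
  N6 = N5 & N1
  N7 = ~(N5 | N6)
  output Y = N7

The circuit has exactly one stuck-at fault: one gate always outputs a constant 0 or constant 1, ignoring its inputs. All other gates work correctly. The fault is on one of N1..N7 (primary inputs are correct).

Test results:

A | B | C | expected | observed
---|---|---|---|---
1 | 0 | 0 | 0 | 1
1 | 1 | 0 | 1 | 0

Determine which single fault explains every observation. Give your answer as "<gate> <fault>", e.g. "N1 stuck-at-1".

N4 stuck-at-0

Fault-free values for test 1 (A=1, B=0, C=0): N1=1, N2=1, N3=1, N4=1, N5=1, N6=1, N7=0, giving Y=0. Observed 1.
Test 1: faults giving observed 1 are {N4 stuck-at-0, N5 stuck-at-0, N7 stuck-at-1}.
Test 2 (A=1, B=1, C=0): fault-free N1=1, N2=1, N3=0, N4=1, N5=0, N6=0, N7=1 → 1; observed 0. Eliminates N5 stuck-at-0, N7 stuck-at-1.
Only N4 stuck-at-0 is consistent with every test.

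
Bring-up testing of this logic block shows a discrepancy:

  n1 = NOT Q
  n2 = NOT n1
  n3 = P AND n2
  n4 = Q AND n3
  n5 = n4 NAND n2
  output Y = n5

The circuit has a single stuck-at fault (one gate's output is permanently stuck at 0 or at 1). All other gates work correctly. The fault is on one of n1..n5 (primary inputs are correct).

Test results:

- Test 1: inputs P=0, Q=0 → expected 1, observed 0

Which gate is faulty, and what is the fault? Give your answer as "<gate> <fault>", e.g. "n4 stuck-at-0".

n5 stuck-at-0

Fault-free values for test 1 (P=0, Q=0): n1=1, n2=0, n3=0, n4=0, n5=1, giving Y=1. Observed 0.
Test 1: faults giving observed 0 are {n5 stuck-at-0}.
Only n5 stuck-at-0 is consistent with every test.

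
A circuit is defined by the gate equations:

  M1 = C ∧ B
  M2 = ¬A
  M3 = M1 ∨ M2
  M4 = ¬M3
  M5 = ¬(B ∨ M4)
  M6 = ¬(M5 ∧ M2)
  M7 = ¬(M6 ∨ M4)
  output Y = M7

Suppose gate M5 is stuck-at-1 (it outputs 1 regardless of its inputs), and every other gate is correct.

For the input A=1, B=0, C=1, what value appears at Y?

0

Propagate with M5 forced: M1=0, M2=0, M3=0, M4=1, M5=1 [stuck-at-1], M6=1, M7=0.
So Y = 0. (Same as the fault-free value — the fault is masked on this input.)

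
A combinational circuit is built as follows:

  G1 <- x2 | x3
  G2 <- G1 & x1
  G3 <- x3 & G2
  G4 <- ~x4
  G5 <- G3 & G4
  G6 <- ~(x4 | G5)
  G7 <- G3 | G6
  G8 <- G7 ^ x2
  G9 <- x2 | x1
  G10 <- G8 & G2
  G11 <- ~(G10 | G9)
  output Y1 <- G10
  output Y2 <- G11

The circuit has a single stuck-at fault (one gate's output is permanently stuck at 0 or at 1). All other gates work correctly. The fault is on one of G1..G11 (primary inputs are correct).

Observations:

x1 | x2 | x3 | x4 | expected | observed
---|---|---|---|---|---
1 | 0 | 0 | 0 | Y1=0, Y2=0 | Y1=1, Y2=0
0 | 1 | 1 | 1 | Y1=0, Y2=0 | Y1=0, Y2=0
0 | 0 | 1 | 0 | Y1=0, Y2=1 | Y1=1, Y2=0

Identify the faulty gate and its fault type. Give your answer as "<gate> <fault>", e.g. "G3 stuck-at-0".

Fault-free values for test 1 (x1=1, x2=0, x3=0, x4=0): G1=0, G2=0, G3=0, G4=1, G5=0, G6=1, G7=1, G8=1, G9=1, G10=0, G11=0, giving Y1=0, Y2=0. Observed Y1=1, Y2=0.
Test 1: faults giving observed Y1=1, Y2=0 are {G1 stuck-at-1, G2 stuck-at-1, G10 stuck-at-1}.
Test 2 (x1=0, x2=1, x3=1, x4=1): fault-free G1=1, G2=0, G3=0, G4=0, G5=0, G6=0, G7=0, G8=1, G9=1, G10=0, G11=0 → Y1=0, Y2=0; observed Y1=0, Y2=0. Eliminates G10 stuck-at-1.
Test 3 (x1=0, x2=0, x3=1, x4=0): fault-free G1=1, G2=0, G3=0, G4=1, G5=0, G6=1, G7=1, G8=1, G9=0, G10=0, G11=1 → Y1=0, Y2=1; observed Y1=1, Y2=0. Eliminates G1 stuck-at-1.
Only G2 stuck-at-1 is consistent with every test.

G2 stuck-at-1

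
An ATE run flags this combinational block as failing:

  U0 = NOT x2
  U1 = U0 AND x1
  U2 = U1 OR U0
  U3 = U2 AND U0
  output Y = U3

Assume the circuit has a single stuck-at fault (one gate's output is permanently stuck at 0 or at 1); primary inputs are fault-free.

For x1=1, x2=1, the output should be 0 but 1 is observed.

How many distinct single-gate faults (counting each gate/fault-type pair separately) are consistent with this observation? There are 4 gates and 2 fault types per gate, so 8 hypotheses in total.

2

Fault-free: U0=0, U1=0, U2=0, U3=0 → 0. Observed 1.
  U0 stuck-at-0: output 0 ✗
  U0 stuck-at-1: output 1 ✓
  U1 stuck-at-0: output 0 ✗
  U1 stuck-at-1: output 0 ✗
  U2 stuck-at-0: output 0 ✗
  U2 stuck-at-1: output 0 ✗
  U3 stuck-at-0: output 0 ✗
  U3 stuck-at-1: output 1 ✓
Consistent faults: {U0 stuck-at-1, U3 stuck-at-1} — 2 in all.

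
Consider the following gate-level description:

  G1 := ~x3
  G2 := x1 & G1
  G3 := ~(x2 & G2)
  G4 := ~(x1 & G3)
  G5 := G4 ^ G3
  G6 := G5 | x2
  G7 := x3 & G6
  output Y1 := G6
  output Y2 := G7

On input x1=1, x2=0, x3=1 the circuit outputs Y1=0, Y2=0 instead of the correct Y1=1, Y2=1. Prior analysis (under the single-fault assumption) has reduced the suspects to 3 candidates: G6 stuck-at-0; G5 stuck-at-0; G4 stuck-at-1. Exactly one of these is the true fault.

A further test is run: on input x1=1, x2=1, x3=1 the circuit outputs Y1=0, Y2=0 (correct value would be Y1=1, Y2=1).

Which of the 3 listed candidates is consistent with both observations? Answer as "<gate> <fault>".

Evaluate each candidate on input x1=1, x2=1, x3=1:
  G6 stuck-at-0: G1=0, G2=0, G3=1, G4=0, G5=1, G6=0 [stuck-at-0], G7=0 → Y1=0, Y2=0 — matches
  G5 stuck-at-0: G1=0, G2=0, G3=1, G4=0, G5=0 [stuck-at-0], G6=1, G7=1 → Y1=1, Y2=1 — eliminated
  G4 stuck-at-1: G1=0, G2=0, G3=1, G4=1 [stuck-at-1], G5=0, G6=1, G7=1 → Y1=1, Y2=1 — eliminated
Only G6 stuck-at-0 reproduces the observed Y1=0, Y2=0.

G6 stuck-at-0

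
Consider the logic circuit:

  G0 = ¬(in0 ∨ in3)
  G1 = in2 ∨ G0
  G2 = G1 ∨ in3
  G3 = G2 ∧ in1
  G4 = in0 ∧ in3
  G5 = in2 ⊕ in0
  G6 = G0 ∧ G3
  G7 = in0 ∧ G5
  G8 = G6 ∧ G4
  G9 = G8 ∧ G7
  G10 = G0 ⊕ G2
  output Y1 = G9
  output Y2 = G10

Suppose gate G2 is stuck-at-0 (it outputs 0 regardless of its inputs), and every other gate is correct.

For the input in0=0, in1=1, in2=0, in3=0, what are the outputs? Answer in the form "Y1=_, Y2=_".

Y1=0, Y2=1

Propagate with G2 forced: G0=1, G1=1, G2=0 [stuck-at-0], G3=0, G4=0, G5=0, G6=0, G7=0, G8=0, G9=0, G10=1.
So the outputs are Y1=0, Y2=1. (Without the fault they would be Y1=0, Y2=0.)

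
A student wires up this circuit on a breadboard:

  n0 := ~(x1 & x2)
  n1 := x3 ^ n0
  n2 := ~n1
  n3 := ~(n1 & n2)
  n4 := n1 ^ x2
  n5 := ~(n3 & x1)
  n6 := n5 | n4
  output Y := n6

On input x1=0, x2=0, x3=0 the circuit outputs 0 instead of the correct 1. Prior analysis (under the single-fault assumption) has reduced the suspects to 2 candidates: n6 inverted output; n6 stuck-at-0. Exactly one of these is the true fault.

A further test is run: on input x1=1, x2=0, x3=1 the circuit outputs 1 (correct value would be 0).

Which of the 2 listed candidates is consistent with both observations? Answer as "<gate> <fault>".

Evaluate each candidate on input x1=1, x2=0, x3=1:
  n6 inverted output: n0=1, n1=0, n2=1, n3=1, n4=0, n5=0, n6=1 [inverted output] → 1 — matches
  n6 stuck-at-0: n0=1, n1=0, n2=1, n3=1, n4=0, n5=0, n6=0 [stuck-at-0] → 0 — eliminated
Only n6 inverted output reproduces the observed 1.

n6 inverted output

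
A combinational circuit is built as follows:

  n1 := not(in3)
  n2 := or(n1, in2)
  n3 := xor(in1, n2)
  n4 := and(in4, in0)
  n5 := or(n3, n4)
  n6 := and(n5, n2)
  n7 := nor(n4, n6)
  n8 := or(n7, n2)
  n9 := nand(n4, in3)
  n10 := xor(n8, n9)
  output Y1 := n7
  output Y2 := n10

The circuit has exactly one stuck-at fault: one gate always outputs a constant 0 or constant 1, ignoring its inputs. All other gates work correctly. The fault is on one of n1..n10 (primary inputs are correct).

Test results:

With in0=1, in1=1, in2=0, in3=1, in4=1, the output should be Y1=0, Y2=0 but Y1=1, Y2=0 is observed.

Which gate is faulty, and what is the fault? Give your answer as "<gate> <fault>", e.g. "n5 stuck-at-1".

Fault-free values for test 1 (in0=1, in1=1, in2=0, in3=1, in4=1): n1=0, n2=0, n3=1, n4=1, n5=1, n6=0, n7=0, n8=0, n9=0, n10=0, giving Y1=0, Y2=0. Observed Y1=1, Y2=0.
Test 1: faults giving observed Y1=1, Y2=0 are {n4 stuck-at-0}.
Only n4 stuck-at-0 is consistent with every test.

n4 stuck-at-0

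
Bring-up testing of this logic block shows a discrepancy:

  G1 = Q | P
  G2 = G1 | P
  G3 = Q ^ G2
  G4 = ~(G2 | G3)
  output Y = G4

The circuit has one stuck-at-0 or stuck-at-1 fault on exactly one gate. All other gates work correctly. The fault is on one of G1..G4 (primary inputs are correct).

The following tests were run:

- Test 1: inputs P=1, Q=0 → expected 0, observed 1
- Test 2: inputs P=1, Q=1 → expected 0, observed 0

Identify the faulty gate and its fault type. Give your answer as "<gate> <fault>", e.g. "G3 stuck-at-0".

G2 stuck-at-0

Fault-free values for test 1 (P=1, Q=0): G1=1, G2=1, G3=1, G4=0, giving Y=0. Observed 1.
Test 1: faults giving observed 1 are {G2 stuck-at-0, G4 stuck-at-1}.
Test 2 (P=1, Q=1): fault-free G1=1, G2=1, G3=0, G4=0 → 0; observed 0. Eliminates G4 stuck-at-1.
Only G2 stuck-at-0 is consistent with every test.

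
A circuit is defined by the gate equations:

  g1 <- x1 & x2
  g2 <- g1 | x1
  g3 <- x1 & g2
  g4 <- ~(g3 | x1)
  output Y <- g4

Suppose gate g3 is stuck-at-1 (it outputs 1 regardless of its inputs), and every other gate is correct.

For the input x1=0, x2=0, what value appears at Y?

0

Propagate with g3 forced: g1=0, g2=0, g3=1 [stuck-at-1], g4=0.
So Y = 0. (Without the fault it would be 1.)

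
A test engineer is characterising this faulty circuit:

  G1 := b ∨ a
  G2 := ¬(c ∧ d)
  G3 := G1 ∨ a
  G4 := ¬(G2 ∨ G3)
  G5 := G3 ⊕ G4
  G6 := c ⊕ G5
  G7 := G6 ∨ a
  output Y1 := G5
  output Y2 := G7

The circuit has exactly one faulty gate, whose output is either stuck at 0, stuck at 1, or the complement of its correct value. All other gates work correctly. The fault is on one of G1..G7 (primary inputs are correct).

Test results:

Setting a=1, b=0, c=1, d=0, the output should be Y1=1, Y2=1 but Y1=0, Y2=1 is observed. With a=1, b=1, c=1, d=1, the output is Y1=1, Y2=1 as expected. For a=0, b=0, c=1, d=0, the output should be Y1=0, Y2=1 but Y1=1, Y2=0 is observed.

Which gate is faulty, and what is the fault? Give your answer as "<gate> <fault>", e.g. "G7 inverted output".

Fault-free values for test 1 (a=1, b=0, c=1, d=0): G1=1, G2=1, G3=1, G4=0, G5=1, G6=0, G7=1, giving Y1=1, Y2=1. Observed Y1=0, Y2=1.
Test 1: faults giving observed Y1=0, Y2=1 are {G3 stuck-at-0, G3 inverted output, G4 stuck-at-1, G4 inverted output, G5 stuck-at-0, G5 inverted output}.
Test 2 (a=1, b=1, c=1, d=1): fault-free G1=1, G2=0, G3=1, G4=0, G5=1, G6=0, G7=1 → Y1=1, Y2=1; observed Y1=1, Y2=1. Eliminates G4 stuck-at-1, G4 inverted output, G5 stuck-at-0, G5 inverted output.
Test 3 (a=0, b=0, c=1, d=0): fault-free G1=0, G2=1, G3=0, G4=0, G5=0, G6=1, G7=1 → Y1=0, Y2=1; observed Y1=1, Y2=0. Eliminates G3 stuck-at-0.
Only G3 inverted output is consistent with every test.

G3 inverted output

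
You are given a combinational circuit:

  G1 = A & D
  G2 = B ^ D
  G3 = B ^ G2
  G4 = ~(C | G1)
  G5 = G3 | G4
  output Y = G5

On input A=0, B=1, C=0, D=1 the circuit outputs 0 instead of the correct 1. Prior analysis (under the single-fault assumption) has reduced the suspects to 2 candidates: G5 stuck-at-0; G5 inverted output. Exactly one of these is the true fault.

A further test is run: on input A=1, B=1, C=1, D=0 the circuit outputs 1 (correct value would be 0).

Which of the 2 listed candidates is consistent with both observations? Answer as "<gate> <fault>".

Evaluate each candidate on input A=1, B=1, C=1, D=0:
  G5 stuck-at-0: G1=0, G2=1, G3=0, G4=0, G5=0 [stuck-at-0] → 0 — eliminated
  G5 inverted output: G1=0, G2=1, G3=0, G4=0, G5=1 [inverted output] → 1 — matches
Only G5 inverted output reproduces the observed 1.

G5 inverted output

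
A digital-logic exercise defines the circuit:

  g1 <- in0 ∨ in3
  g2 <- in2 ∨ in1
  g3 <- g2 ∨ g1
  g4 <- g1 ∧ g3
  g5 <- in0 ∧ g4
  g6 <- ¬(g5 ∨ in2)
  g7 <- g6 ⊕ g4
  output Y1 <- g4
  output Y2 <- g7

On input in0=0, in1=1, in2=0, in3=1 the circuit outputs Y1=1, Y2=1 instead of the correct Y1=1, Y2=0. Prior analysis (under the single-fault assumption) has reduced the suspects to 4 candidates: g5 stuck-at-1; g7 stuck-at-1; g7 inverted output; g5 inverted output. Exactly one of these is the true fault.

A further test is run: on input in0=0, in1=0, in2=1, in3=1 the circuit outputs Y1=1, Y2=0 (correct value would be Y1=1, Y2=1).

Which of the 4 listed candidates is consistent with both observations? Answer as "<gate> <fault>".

g7 inverted output

Evaluate each candidate on input in0=0, in1=0, in2=1, in3=1:
  g5 stuck-at-1: g1=1, g2=1, g3=1, g4=1, g5=1 [stuck-at-1], g6=0, g7=1 → Y1=1, Y2=1 — eliminated
  g7 stuck-at-1: g1=1, g2=1, g3=1, g4=1, g5=0, g6=0, g7=1 [stuck-at-1] → Y1=1, Y2=1 — eliminated
  g7 inverted output: g1=1, g2=1, g3=1, g4=1, g5=0, g6=0, g7=0 [inverted output] → Y1=1, Y2=0 — matches
  g5 inverted output: g1=1, g2=1, g3=1, g4=1, g5=1 [inverted output], g6=0, g7=1 → Y1=1, Y2=1 — eliminated
Only g7 inverted output reproduces the observed Y1=1, Y2=0.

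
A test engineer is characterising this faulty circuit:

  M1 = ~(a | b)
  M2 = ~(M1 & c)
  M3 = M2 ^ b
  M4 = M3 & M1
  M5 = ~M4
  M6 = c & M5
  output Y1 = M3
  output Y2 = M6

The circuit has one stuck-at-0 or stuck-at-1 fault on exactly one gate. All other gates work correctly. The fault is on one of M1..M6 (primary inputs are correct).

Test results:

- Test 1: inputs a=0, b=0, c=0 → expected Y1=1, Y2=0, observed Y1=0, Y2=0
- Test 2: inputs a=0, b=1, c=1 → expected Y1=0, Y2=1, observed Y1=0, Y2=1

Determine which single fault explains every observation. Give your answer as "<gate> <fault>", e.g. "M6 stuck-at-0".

M3 stuck-at-0

Fault-free values for test 1 (a=0, b=0, c=0): M1=1, M2=1, M3=1, M4=1, M5=0, M6=0, giving Y1=1, Y2=0. Observed Y1=0, Y2=0.
Test 1: faults giving observed Y1=0, Y2=0 are {M2 stuck-at-0, M3 stuck-at-0}.
Test 2 (a=0, b=1, c=1): fault-free M1=0, M2=1, M3=0, M4=0, M5=1, M6=1 → Y1=0, Y2=1; observed Y1=0, Y2=1. Eliminates M2 stuck-at-0.
Only M3 stuck-at-0 is consistent with every test.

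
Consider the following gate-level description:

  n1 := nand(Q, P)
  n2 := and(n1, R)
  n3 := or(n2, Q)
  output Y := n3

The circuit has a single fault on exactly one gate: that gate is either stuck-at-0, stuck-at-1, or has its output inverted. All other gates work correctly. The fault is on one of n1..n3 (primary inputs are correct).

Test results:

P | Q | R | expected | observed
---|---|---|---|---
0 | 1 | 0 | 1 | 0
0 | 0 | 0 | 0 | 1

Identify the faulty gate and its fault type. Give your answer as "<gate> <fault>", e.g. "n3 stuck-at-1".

Fault-free values for test 1 (P=0, Q=1, R=0): n1=1, n2=0, n3=1, giving Y=1. Observed 0.
Test 1: faults giving observed 0 are {n3 stuck-at-0, n3 inverted output}.
Test 2 (P=0, Q=0, R=0): fault-free n1=1, n2=0, n3=0 → 0; observed 1. Eliminates n3 stuck-at-0.
Only n3 inverted output is consistent with every test.

n3 inverted output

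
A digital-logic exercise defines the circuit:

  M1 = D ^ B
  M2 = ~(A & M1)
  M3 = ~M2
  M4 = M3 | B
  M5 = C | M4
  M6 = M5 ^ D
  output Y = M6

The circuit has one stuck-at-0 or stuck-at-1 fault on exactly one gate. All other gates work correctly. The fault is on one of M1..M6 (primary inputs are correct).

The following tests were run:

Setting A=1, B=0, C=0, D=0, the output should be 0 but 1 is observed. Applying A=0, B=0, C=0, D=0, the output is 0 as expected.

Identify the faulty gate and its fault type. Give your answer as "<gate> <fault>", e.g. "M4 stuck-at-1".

Fault-free values for test 1 (A=1, B=0, C=0, D=0): M1=0, M2=1, M3=0, M4=0, M5=0, M6=0, giving Y=0. Observed 1.
Test 1: faults giving observed 1 are {M1 stuck-at-1, M2 stuck-at-0, M3 stuck-at-1, M4 stuck-at-1, M5 stuck-at-1, M6 stuck-at-1}.
Test 2 (A=0, B=0, C=0, D=0): fault-free M1=0, M2=1, M3=0, M4=0, M5=0, M6=0 → 0; observed 0. Eliminates M2 stuck-at-0, M3 stuck-at-1, M4 stuck-at-1, M5 stuck-at-1, M6 stuck-at-1.
Only M1 stuck-at-1 is consistent with every test.

M1 stuck-at-1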